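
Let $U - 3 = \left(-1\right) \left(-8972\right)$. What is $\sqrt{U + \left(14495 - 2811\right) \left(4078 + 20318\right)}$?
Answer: $\sqrt{285051839} \approx 16883.0$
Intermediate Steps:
$U = 8975$ ($U = 3 - -8972 = 3 + 8972 = 8975$)
$\sqrt{U + \left(14495 - 2811\right) \left(4078 + 20318\right)} = \sqrt{8975 + \left(14495 - 2811\right) \left(4078 + 20318\right)} = \sqrt{8975 + 11684 \cdot 24396} = \sqrt{8975 + 285042864} = \sqrt{285051839}$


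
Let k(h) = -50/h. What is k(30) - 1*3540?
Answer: -10625/3 ≈ -3541.7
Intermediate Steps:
k(30) - 1*3540 = -50/30 - 1*3540 = -50*1/30 - 3540 = -5/3 - 3540 = -10625/3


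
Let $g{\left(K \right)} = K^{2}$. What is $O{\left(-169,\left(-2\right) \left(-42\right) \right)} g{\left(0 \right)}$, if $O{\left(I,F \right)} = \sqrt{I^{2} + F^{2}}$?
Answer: $0$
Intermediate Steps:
$O{\left(I,F \right)} = \sqrt{F^{2} + I^{2}}$
$O{\left(-169,\left(-2\right) \left(-42\right) \right)} g{\left(0 \right)} = \sqrt{\left(\left(-2\right) \left(-42\right)\right)^{2} + \left(-169\right)^{2}} \cdot 0^{2} = \sqrt{84^{2} + 28561} \cdot 0 = \sqrt{7056 + 28561} \cdot 0 = \sqrt{35617} \cdot 0 = 0$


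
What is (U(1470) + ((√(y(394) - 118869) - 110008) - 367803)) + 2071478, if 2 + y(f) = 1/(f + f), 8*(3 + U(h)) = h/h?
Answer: 12749313/8 + I*√18453058359/394 ≈ 1.5937e+6 + 344.78*I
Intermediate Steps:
U(h) = -23/8 (U(h) = -3 + (h/h)/8 = -3 + (⅛)*1 = -3 + ⅛ = -23/8)
y(f) = -2 + 1/(2*f) (y(f) = -2 + 1/(f + f) = -2 + 1/(2*f))
(U(1470) + ((√(y(394) - 118869) - 110008) - 367803)) + 2071478 = (-23/8 + ((√((-2 + (½)/394) - 118869) - 110008) - 367803)) + 2071478 = (-23/8 + ((√((-2 + (½)*(1/394)) - 118869) - 110008) - 367803)) + 2071478 = (-23/8 + ((√((-2 + 1/788) - 118869) - 110008) - 367803)) + 2071478 = (-23/8 + ((√(-1575/788 - 118869) - 110008) - 367803)) + 2071478 = (-23/8 + ((√(-93670347/788) - 110008) - 367803)) + 2071478 = (-23/8 + ((I*√18453058359/394 - 110008) - 367803)) + 2071478 = (-23/8 + ((-110008 + I*√18453058359/394) - 367803)) + 2071478 = (-23/8 + (-477811 + I*√18453058359/394)) + 2071478 = (-3822511/8 + I*√18453058359/394) + 2071478 = 12749313/8 + I*√18453058359/394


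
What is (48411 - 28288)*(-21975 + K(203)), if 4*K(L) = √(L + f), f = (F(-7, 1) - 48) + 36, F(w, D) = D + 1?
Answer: -442202925 + 20123*√193/4 ≈ -4.4213e+8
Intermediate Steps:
F(w, D) = 1 + D
f = -10 (f = ((1 + 1) - 48) + 36 = (2 - 48) + 36 = -46 + 36 = -10)
K(L) = √(-10 + L)/4 (K(L) = √(L - 10)/4 = √(-10 + L)/4)
(48411 - 28288)*(-21975 + K(203)) = (48411 - 28288)*(-21975 + √(-10 + 203)/4) = 20123*(-21975 + √193/4) = -442202925 + 20123*√193/4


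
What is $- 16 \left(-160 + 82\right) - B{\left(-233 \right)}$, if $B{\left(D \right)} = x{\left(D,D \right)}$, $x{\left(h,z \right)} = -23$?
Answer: $1271$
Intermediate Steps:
$B{\left(D \right)} = -23$
$- 16 \left(-160 + 82\right) - B{\left(-233 \right)} = - 16 \left(-160 + 82\right) - -23 = \left(-16\right) \left(-78\right) + 23 = 1248 + 23 = 1271$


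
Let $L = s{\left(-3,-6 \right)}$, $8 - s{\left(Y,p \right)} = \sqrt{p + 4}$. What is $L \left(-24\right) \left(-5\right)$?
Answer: $960 - 120 i \sqrt{2} \approx 960.0 - 169.71 i$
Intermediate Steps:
$s{\left(Y,p \right)} = 8 - \sqrt{4 + p}$ ($s{\left(Y,p \right)} = 8 - \sqrt{p + 4} = 8 - \sqrt{4 + p}$)
$L = 8 - i \sqrt{2}$ ($L = 8 - \sqrt{4 - 6} = 8 - \sqrt{-2} = 8 - i \sqrt{2} \approx 8.0 - 1.4142 i$)
$L \left(-24\right) \left(-5\right) = \left(8 - i \sqrt{2}\right) \left(-24\right) \left(-5\right) = \left(-192 + 24 i \sqrt{2}\right) \left(-5\right) = 960 - 120 i \sqrt{2}$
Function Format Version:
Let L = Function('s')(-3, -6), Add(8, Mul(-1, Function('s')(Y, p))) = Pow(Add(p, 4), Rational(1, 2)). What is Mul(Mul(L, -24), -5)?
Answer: Add(960, Mul(-120, I, Pow(2, Rational(1, 2)))) ≈ Add(960.00, Mul(-169.71, I))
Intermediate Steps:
Function('s')(Y, p) = Add(8, Mul(-1, Pow(Add(4, p), Rational(1, 2)))) (Function('s')(Y, p) = Add(8, Mul(-1, Pow(Add(p, 4), Rational(1, 2)))) = Add(8, Mul(-1, Pow(Add(4, p), Rational(1, 2)))))
L = Add(8, Mul(-1, I, Pow(2, Rational(1, 2)))) (L = Add(8, Mul(-1, Pow(Add(4, -6), Rational(1, 2)))) = Add(8, Mul(-1, Pow(-2, Rational(1, 2)))) = Add(8, Mul(-1, Mul(I, Pow(2, Rational(1, 2))))) = Add(8, Mul(-1, I, Pow(2, Rational(1, 2)))) ≈ Add(8.0000, Mul(-1.4142, I)))
Mul(Mul(L, -24), -5) = Mul(Mul(Add(8, Mul(-1, I, Pow(2, Rational(1, 2)))), -24), -5) = Mul(Add(-192, Mul(24, I, Pow(2, Rational(1, 2)))), -5) = Add(960, Mul(-120, I, Pow(2, Rational(1, 2))))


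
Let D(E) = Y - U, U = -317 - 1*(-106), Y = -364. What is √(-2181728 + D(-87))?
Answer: I*√2181881 ≈ 1477.1*I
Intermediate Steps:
U = -211 (U = -317 + 106 = -211)
D(E) = -153 (D(E) = -364 - 1*(-211) = -364 + 211 = -153)
√(-2181728 + D(-87)) = √(-2181728 - 153) = √(-2181881) = I*√2181881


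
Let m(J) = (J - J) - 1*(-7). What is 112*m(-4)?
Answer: 784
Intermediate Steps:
m(J) = 7 (m(J) = 0 + 7 = 7)
112*m(-4) = 112*7 = 784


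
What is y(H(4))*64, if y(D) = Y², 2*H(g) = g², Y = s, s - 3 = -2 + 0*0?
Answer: 64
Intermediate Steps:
s = 1 (s = 3 + (-2 + 0*0) = 3 + (-2 + 0) = 3 - 2 = 1)
Y = 1
H(g) = g²/2
y(D) = 1 (y(D) = 1² = 1)
y(H(4))*64 = 1*64 = 64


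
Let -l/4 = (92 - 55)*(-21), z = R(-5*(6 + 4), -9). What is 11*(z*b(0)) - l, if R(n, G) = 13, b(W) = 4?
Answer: -2536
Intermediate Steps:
z = 13
l = 3108 (l = -4*(92 - 55)*(-21) = -148*(-21) = -4*(-777) = 3108)
11*(z*b(0)) - l = 11*(13*4) - 1*3108 = 11*52 - 3108 = 572 - 3108 = -2536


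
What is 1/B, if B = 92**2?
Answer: 1/8464 ≈ 0.00011815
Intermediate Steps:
B = 8464
1/B = 1/8464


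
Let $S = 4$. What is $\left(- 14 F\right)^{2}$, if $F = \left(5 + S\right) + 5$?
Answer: $38416$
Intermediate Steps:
$F = 14$ ($F = \left(5 + 4\right) + 5 = 9 + 5 = 14$)
$\left(- 14 F\right)^{2} = \left(\left(-14\right) 14\right)^{2} = \left(-196\right)^{2} = 38416$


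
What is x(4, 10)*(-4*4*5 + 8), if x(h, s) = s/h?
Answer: -180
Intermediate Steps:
x(4, 10)*(-4*4*5 + 8) = (10/4)*(-4*4*5 + 8) = (10*(1/4))*(-16*5 + 8) = 5*(-80 + 8)/2 = (5/2)*(-72) = -180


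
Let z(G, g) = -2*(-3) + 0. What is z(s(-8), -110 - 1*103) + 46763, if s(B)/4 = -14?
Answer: 46769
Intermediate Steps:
s(B) = -56 (s(B) = 4*(-14) = -56)
z(G, g) = 6 (z(G, g) = 6 + 0 = 6)
z(s(-8), -110 - 1*103) + 46763 = 6 + 46763 = 46769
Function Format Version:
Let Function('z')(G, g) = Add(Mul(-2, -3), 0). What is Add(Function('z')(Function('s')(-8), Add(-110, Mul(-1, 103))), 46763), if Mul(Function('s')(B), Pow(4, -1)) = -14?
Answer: 46769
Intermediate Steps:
Function('s')(B) = -56 (Function('s')(B) = Mul(4, -14) = -56)
Function('z')(G, g) = 6 (Function('z')(G, g) = Add(6, 0) = 6)
Add(Function('z')(Function('s')(-8), Add(-110, Mul(-1, 103))), 46763) = Add(6, 46763) = 46769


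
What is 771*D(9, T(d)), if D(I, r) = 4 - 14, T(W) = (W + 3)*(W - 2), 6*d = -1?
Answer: -7710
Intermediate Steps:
d = -1/6 (d = (1/6)*(-1) = -1/6 ≈ -0.16667)
T(W) = (-2 + W)*(3 + W) (T(W) = (3 + W)*(-2 + W) = (-2 + W)*(3 + W))
D(I, r) = -10
771*D(9, T(d)) = 771*(-10) = -7710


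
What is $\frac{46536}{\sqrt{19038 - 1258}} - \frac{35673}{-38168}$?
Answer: $\frac{35673}{38168} + \frac{3324 \sqrt{4445}}{635} \approx 349.93$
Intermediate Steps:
$\frac{46536}{\sqrt{19038 - 1258}} - \frac{35673}{-38168} = \frac{46536}{\sqrt{17780}} - - \frac{35673}{38168} = \frac{46536}{2 \sqrt{4445}} + \frac{35673}{38168} = 46536 \frac{\sqrt{4445}}{8890} + \frac{35673}{38168} = \frac{3324 \sqrt{4445}}{635} + \frac{35673}{38168} = \frac{35673}{38168} + \frac{3324 \sqrt{4445}}{635}$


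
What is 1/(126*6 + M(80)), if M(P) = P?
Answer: 1/836 ≈ 0.0011962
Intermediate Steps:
1/(126*6 + M(80)) = 1/(126*6 + 80) = 1/(756 + 80) = 1/836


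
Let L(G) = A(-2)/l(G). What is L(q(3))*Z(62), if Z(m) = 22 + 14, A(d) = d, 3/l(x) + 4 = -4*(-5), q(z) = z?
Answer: -384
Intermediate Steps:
l(x) = 3/16 (l(x) = 3/(-4 - 4*(-5)) = 3/(-4 + 20) = 3/16)
Z(m) = 36
L(G) = -32/3 (L(G) = -2/3/16 = -2*16/3 = -32/3)
L(q(3))*Z(62) = -32/3*36 = -384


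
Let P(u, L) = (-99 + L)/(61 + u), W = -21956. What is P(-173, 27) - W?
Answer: 307393/14 ≈ 21957.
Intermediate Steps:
P(u, L) = (-99 + L)/(61 + u)
P(-173, 27) - W = (-99 + 27)/(61 - 173) - 1*(-21956) = -72/(-112) + 21956 = -1/112*(-72) + 21956 = 9/14 + 21956 = 307393/14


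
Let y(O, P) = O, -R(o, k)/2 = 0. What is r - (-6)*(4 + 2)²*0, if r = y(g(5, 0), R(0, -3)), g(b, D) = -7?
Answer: -7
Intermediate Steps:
R(o, k) = 0 (R(o, k) = -2*0 = 0)
r = -7
r - (-6)*(4 + 2)²*0 = -7 - (-6)*(4 + 2)²*0 = -7 - (-6)*6²*0 = -7 - (-6)*36*0 = -7 - (-6)*0 = -7 - 1*0 = -7 + 0 = -7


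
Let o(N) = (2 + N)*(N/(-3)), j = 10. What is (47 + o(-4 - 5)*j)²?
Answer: 26569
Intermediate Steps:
o(N) = -N*(2 + N)/3 (o(N) = (2 + N)*(N*(-⅓)) = (2 + N)*(-N/3) = -N*(2 + N)/3)
(47 + o(-4 - 5)*j)² = (47 - (-4 - 5)*(2 + (-4 - 5))/3*10)² = (47 - ⅓*(-9)*(2 - 9)*10)² = (47 - ⅓*(-9)*(-7)*10)² = (47 - 21*10)² = (47 - 210)² = (-163)² = 26569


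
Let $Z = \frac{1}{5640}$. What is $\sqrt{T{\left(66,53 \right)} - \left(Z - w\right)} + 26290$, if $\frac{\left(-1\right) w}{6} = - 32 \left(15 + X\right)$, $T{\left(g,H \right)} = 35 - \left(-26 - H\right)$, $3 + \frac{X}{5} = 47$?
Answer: $26290 + \frac{\sqrt{359718860190}}{2820} \approx 26503.0$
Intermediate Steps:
$X = 220$ ($X = -15 + 5 \cdot 47 = -15 + 235 = 220$)
$Z = \frac{1}{5640} \approx 0.0001773$
$T{\left(g,H \right)} = 61 + H$ ($T{\left(g,H \right)} = 35 + \left(26 + H\right) = 61 + H$)
$w = 45120$ ($w = - 6 \left(- 32 \left(15 + 220\right)\right) = - 6 \left(\left(-32\right) 235\right) = \left(-6\right) \left(-7520\right) = 45120$)
$\sqrt{T{\left(66,53 \right)} - \left(Z - w\right)} + 26290 = \sqrt{\left(61 + 53\right) + \left(45120 - \frac{1}{5640}\right)} + 26290 = \sqrt{114 + \left(45120 - \frac{1}{5640}\right)} + 26290 = \sqrt{114 + \frac{254476799}{5640}} + 26290 = \sqrt{\frac{255119759}{5640}} + 26290 = \frac{\sqrt{359718860190}}{2820} + 26290 = 26290 + \frac{\sqrt{359718860190}}{2820}$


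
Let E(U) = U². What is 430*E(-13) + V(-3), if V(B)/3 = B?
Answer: 72661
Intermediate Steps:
V(B) = 3*B
430*E(-13) + V(-3) = 430*(-13)² + 3*(-3) = 430*169 - 9 = 72670 - 9 = 72661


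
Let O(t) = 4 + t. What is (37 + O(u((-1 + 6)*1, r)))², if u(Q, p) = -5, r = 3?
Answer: 1296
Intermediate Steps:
(37 + O(u((-1 + 6)*1, r)))² = (37 + (4 - 5))² = (37 - 1)² = 36² = 1296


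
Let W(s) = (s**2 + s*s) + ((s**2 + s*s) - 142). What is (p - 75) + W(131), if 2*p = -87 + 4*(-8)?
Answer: 136735/2 ≈ 68368.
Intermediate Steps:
p = -119/2 (p = (-87 + 4*(-8))/2 = (-87 - 32)/2 = (1/2)*(-119) = -119/2 ≈ -59.500)
W(s) = -142 + 4*s**2 (W(s) = (s**2 + s**2) + ((s**2 + s**2) - 142) = 2*s**2 + (2*s**2 - 142) = 2*s**2 + (-142 + 2*s**2) = -142 + 4*s**2)
(p - 75) + W(131) = (-119/2 - 75) + (-142 + 4*131**2) = -269/2 + (-142 + 4*17161) = -269/2 + (-142 + 68644) = -269/2 + 68502 = 136735/2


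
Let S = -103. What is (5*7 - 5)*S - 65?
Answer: -3155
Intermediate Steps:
(5*7 - 5)*S - 65 = (5*7 - 5)*(-103) - 65 = (35 - 5)*(-103) - 65 = 30*(-103) - 65 = -3090 - 65 = -3155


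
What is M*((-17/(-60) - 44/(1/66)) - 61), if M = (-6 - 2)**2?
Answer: -2846128/15 ≈ -1.8974e+5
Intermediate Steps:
M = 64 (M = (-8)**2 = 64)
M*((-17/(-60) - 44/(1/66)) - 61) = 64*((-17/(-60) - 44/(1/66)) - 61) = 64*((-17*(-1/60) - 44/1/66) - 61) = 64*((17/60 - 44*66) - 61) = 64*((17/60 - 2904) - 61) = 64*(-174223/60 - 61) = 64*(-177883/60) = -2846128/15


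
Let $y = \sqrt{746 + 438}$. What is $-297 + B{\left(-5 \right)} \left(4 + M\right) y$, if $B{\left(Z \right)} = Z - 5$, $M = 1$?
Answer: $-297 - 200 \sqrt{74} \approx -2017.5$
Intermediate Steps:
$y = 4 \sqrt{74}$ ($y = \sqrt{1184} = 4 \sqrt{74} \approx 34.409$)
$B{\left(Z \right)} = -5 + Z$ ($B{\left(Z \right)} = Z - 5 = -5 + Z$)
$-297 + B{\left(-5 \right)} \left(4 + M\right) y = -297 + \left(-5 - 5\right) \left(4 + 1\right) 4 \sqrt{74} = -297 + \left(-10\right) 5 \cdot 4 \sqrt{74} = -297 - 50 \cdot 4 \sqrt{74} = -297 - 200 \sqrt{74}$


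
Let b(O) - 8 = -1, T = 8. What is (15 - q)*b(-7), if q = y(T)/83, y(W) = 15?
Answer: 8610/83 ≈ 103.73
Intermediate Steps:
b(O) = 7 (b(O) = 8 - 1 = 7)
q = 15/83 ≈ 0.18072
(15 - q)*b(-7) = (15 - 1*15/83)*7 = (15 - 15/83)*7 = (1230/83)*7 = 8610/83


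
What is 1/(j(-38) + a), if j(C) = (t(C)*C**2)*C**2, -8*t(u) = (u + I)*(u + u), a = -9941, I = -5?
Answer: -1/851787997 ≈ -1.1740e-9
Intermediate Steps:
t(u) = -u*(-5 + u)/4 (t(u) = -(u - 5)*(u + u)/8 = -(-5 + u)*2*u/8 = -u*(-5 + u)/4)
j(C) = C**5*(5 - C)/4 (j(C) = ((C*(5 - C)/4)*C**2)*C**2 = (C**3*(5 - C)/4)*C**2 = C**5*(5 - C)/4)
1/(j(-38) + a) = 1/((1/4)*(-38)**5*(5 - 1*(-38)) - 9941) = 1/((1/4)*(-79235168)*(5 + 38) - 9941) = 1/((1/4)*(-79235168)*43 - 9941) = 1/(-851778056 - 9941) = 1/(-851787997) = -1/851787997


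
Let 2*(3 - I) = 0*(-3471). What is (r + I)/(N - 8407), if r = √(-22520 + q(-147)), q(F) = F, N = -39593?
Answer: -1/16000 - I*√22667/48000 ≈ -6.25e-5 - 0.0031366*I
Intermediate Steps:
I = 3 (I = 3 - 0*(-3471) = 3 - ½*0 = 3 + 0 = 3)
r = I*√22667 (r = √(-22520 - 147) = √(-22667) = I*√22667 ≈ 150.56*I)
(r + I)/(N - 8407) = (I*√22667 + 3)/(-39593 - 8407) = (3 + I*√22667)/(-48000) = (3 + I*√22667)*(-1/48000) = -1/16000 - I*√22667/48000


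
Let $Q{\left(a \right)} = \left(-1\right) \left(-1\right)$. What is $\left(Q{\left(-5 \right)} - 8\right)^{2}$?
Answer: $49$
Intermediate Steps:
$Q{\left(a \right)} = 1$
$\left(Q{\left(-5 \right)} - 8\right)^{2} = \left(1 - 8\right)^{2} = \left(-7\right)^{2} = 49$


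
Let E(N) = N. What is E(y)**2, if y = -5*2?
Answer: 100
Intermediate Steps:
y = -10
E(y)**2 = (-10)**2 = 100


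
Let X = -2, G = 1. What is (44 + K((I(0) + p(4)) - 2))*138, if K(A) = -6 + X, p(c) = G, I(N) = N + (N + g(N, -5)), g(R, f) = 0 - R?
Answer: 4968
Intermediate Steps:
g(R, f) = -R
I(N) = N (I(N) = N + (N - N) = N + 0 = N)
p(c) = 1
K(A) = -8 (K(A) = -6 - 2 = -8)
(44 + K((I(0) + p(4)) - 2))*138 = (44 - 8)*138 = 36*138 = 4968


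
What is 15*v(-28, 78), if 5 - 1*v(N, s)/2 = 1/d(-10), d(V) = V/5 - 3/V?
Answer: 2850/17 ≈ 167.65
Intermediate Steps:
d(V) = -3/V + V/5 (d(V) = V*(⅕) - 3/V = V/5 - 3/V = -3/V + V/5)
v(N, s) = 190/17 (v(N, s) = 10 - 2/(-3/(-10) + (⅕)*(-10)) = 10 - 2/(-3*(-⅒) - 2) = 10 - 2/(3/10 - 2) = 10 - 2/(-17/10) = 10 - 2*(-10/17) = 10 + 20/17 = 190/17)
15*v(-28, 78) = 15*(190/17) = 2850/17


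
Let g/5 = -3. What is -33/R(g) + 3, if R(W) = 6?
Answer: -5/2 ≈ -2.5000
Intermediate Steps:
g = -15 (g = 5*(-3) = -15)
-33/R(g) + 3 = -33/6 + 3 = (1/6)*(-33) + 3 = -11/2 + 3 = -5/2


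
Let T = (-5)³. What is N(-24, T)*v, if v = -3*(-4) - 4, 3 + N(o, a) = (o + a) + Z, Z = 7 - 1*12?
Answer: -1256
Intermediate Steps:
Z = -5 (Z = 7 - 12 = -5)
T = -125
N(o, a) = -8 + a + o (N(o, a) = -3 + ((o + a) - 5) = -3 + ((a + o) - 5) = -3 + (-5 + a + o) = -8 + a + o)
v = 8 (v = 12 - 4 = 8)
N(-24, T)*v = (-8 - 125 - 24)*8 = -157*8 = -1256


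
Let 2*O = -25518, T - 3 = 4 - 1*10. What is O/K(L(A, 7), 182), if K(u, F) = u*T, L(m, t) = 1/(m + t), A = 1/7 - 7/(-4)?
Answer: 1058997/28 ≈ 37821.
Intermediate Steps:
T = -3 (T = 3 + (4 - 1*10) = 3 + (4 - 10) = 3 - 6 = -3)
A = 53/28 (A = 1*(1/7) - 7*(-1/4) = 1/7 + 7/4 = 53/28 ≈ 1.8929)
O = -12759 (O = (1/2)*(-25518) = -12759)
K(u, F) = -3*u (K(u, F) = u*(-3) = -3*u)
O/K(L(A, 7), 182) = -12759/((-3/(53/28 + 7))) = -12759/((-3/249/28)) = -12759/((-3*28/249)) = -12759/(-28/83) = -12759*(-83/28) = 1058997/28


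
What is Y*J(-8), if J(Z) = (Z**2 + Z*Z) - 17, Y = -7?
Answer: -777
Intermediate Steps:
J(Z) = -17 + 2*Z**2 (J(Z) = (Z**2 + Z**2) - 17 = 2*Z**2 - 17 = -17 + 2*Z**2)
Y*J(-8) = -7*(-17 + 2*(-8)**2) = -7*(-17 + 2*64) = -7*(-17 + 128) = -7*111 = -777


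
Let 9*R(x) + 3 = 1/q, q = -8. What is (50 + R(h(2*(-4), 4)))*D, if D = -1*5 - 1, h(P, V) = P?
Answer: -3575/12 ≈ -297.92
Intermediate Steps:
D = -6 (D = -5 - 1 = -6)
R(x) = -25/72 (R(x) = -⅓ + (⅑)/(-8) = -⅓ + (⅑)*(-⅛) = -⅓ - 1/72 = -25/72)
(50 + R(h(2*(-4), 4)))*D = (50 - 25/72)*(-6) = (3575/72)*(-6) = -3575/12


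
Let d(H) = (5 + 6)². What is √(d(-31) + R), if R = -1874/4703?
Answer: 3*√296387763/4703 ≈ 10.982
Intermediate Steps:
R = -1874/4703 (R = -1874*1/4703 = -1874/4703 ≈ -0.39847)
d(H) = 121 (d(H) = 11² = 121)
√(d(-31) + R) = √(121 - 1874/4703) = √(567189/4703) = 3*√296387763/4703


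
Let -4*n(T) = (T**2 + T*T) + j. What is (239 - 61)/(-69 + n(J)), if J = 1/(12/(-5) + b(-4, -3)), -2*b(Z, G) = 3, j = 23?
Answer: -1082952/454979 ≈ -2.3802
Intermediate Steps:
b(Z, G) = -3/2 (b(Z, G) = -1/2*3 = -3/2)
J = -10/39 (J = 1/(12/(-5) - 3/2) = 1/(12*(-1/5) - 3/2) = 1/(-12/5 - 3/2) = 1/(-39/10) = -10/39 ≈ -0.25641)
n(T) = -23/4 - T**2/2 (n(T) = -((T**2 + T*T) + 23)/4 = -((T**2 + T**2) + 23)/4 = -(2*T**2 + 23)/4 = -(23 + 2*T**2)/4 = -23/4 - T**2/2)
(239 - 61)/(-69 + n(J)) = (239 - 61)/(-69 + (-23/4 - (-10/39)**2/2)) = 178/(-69 + (-23/4 - 1/2*100/1521)) = 178/(-69 + (-23/4 - 50/1521)) = 178/(-69 - 35183/6084) = 178/(-454979/6084) = 178*(-6084/454979) = -1082952/454979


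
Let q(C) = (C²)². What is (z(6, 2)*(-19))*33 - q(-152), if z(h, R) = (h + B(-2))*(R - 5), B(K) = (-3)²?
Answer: -533766601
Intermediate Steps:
B(K) = 9
z(h, R) = (-5 + R)*(9 + h) (z(h, R) = (h + 9)*(R - 5) = (9 + h)*(-5 + R) = (-5 + R)*(9 + h))
q(C) = C⁴
(z(6, 2)*(-19))*33 - q(-152) = ((-45 - 5*6 + 9*2 + 2*6)*(-19))*33 - 1*(-152)⁴ = ((-45 - 30 + 18 + 12)*(-19))*33 - 1*533794816 = -45*(-19)*33 - 533794816 = 855*33 - 533794816 = 28215 - 533794816 = -533766601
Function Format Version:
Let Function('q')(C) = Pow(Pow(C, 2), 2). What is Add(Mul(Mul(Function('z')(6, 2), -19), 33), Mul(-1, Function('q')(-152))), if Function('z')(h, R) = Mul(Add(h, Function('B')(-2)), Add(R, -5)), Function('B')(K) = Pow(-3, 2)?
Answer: -533766601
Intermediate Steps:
Function('B')(K) = 9
Function('z')(h, R) = Mul(Add(-5, R), Add(9, h)) (Function('z')(h, R) = Mul(Add(h, 9), Add(R, -5)) = Mul(Add(9, h), Add(-5, R)) = Mul(Add(-5, R), Add(9, h)))
Function('q')(C) = Pow(C, 4)
Add(Mul(Mul(Function('z')(6, 2), -19), 33), Mul(-1, Function('q')(-152))) = Add(Mul(Mul(Add(-45, Mul(-5, 6), Mul(9, 2), Mul(2, 6)), -19), 33), Mul(-1, Pow(-152, 4))) = Add(Mul(Mul(Add(-45, -30, 18, 12), -19), 33), Mul(-1, 533794816)) = Add(Mul(Mul(-45, -19), 33), -533794816) = Add(Mul(855, 33), -533794816) = Add(28215, -533794816) = -533766601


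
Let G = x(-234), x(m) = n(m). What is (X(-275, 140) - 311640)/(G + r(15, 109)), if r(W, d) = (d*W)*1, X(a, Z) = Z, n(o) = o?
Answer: -311500/1401 ≈ -222.34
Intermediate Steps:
x(m) = m
G = -234
r(W, d) = W*d (r(W, d) = (W*d)*1 = W*d)
(X(-275, 140) - 311640)/(G + r(15, 109)) = (140 - 311640)/(-234 + 15*109) = -311500/(-234 + 1635) = -311500/1401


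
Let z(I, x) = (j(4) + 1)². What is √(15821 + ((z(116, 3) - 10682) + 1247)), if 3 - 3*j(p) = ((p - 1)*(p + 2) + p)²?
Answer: √285958/3 ≈ 178.25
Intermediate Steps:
j(p) = 1 - (p + (-1 + p)*(2 + p))²/3 (j(p) = 1 - ((p - 1)*(p + 2) + p)²/3 = 1 - ((-1 + p)*(2 + p) + p)²/3 = 1 - (p + (-1 + p)*(2 + p))²/3)
z(I, x) = 228484/9 (z(I, x) = ((1 - (-2 + 4² + 2*4)²/3) + 1)² = ((1 - (-2 + 16 + 8)²/3) + 1)² = ((1 - ⅓*22²) + 1)² = ((1 - ⅓*484) + 1)² = ((1 - 484/3) + 1)² = (-481/3 + 1)² = (-478/3)² = 228484/9)
√(15821 + ((z(116, 3) - 10682) + 1247)) = √(15821 + ((228484/9 - 10682) + 1247)) = √(15821 + (132346/9 + 1247)) = √(15821 + 143569/9) = √(285958/9) = √285958/3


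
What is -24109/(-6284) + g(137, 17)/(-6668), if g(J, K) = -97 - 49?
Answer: 40419069/10475428 ≈ 3.8585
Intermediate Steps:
g(J, K) = -146
-24109/(-6284) + g(137, 17)/(-6668) = -24109/(-6284) - 146/(-6668) = -24109*(-1/6284) - 146*(-1/6668) = 24109/6284 + 73/3334 = 40419069/10475428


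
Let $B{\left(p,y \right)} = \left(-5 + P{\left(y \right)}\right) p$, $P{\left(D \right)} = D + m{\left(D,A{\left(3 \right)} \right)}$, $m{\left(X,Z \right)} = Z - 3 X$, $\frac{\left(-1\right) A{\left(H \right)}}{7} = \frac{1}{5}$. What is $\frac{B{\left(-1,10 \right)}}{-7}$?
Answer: $- \frac{132}{35} \approx -3.7714$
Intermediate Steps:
$A{\left(H \right)} = - \frac{7}{5}$
$P{\left(D \right)} = - \frac{7}{5} - 2 D$ ($P{\left(D \right)} = D - \left(\frac{7}{5} + 3 D\right) = - \frac{7}{5} - 2 D$)
$B{\left(p,y \right)} = p \left(- \frac{32}{5} - 2 y\right)$ ($B{\left(p,y \right)} = \left(-5 - \left(\frac{7}{5} + 2 y\right)\right) p = \left(- \frac{32}{5} - 2 y\right) p = p \left(- \frac{32}{5} - 2 y\right)$)
$\frac{B{\left(-1,10 \right)}}{-7} = \frac{\left(- \frac{2}{5}\right) \left(-1\right) \left(16 + 5 \cdot 10\right)}{-7} = \left(- \frac{2}{5}\right) \left(-1\right) \left(16 + 50\right) \left(- \frac{1}{7}\right) = \left(- \frac{2}{5}\right) \left(-1\right) 66 \left(- \frac{1}{7}\right) = \frac{132}{5} \left(- \frac{1}{7}\right) = - \frac{132}{35}$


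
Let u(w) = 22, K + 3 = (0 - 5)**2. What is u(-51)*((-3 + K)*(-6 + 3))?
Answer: -1254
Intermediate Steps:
K = 22 (K = -3 + (0 - 5)**2 = -3 + (-5)**2 = -3 + 25 = 22)
u(-51)*((-3 + K)*(-6 + 3)) = 22*((-3 + 22)*(-6 + 3)) = 22*(19*(-3)) = 22*(-57) = -1254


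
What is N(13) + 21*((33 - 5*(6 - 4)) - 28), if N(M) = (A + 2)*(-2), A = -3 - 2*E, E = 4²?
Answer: -39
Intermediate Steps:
E = 16
A = -35 (A = -3 - 2*16 = -3 - 32 = -35)
N(M) = 66 (N(M) = (-35 + 2)*(-2) = -33*(-2) = 66)
N(13) + 21*((33 - 5*(6 - 4)) - 28) = 66 + 21*((33 - 5*(6 - 4)) - 28) = 66 + 21*((33 - 5*2) - 28) = 66 + 21*((33 - 10) - 28) = 66 + 21*(23 - 28) = 66 + 21*(-5) = 66 - 105 = -39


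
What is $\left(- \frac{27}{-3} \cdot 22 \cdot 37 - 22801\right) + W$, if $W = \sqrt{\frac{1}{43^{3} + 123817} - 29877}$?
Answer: $-15475 + \frac{i \sqrt{308783642313157}}{101662} \approx -15475.0 + 172.85 i$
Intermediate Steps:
$W = \frac{i \sqrt{308783642313157}}{101662}$ ($W = \sqrt{\frac{1}{79507 + 123817} - 29877} = \sqrt{\frac{1}{203324} - 29877} = \sqrt{- \frac{6074711147}{203324}} = \frac{i \sqrt{308783642313157}}{101662} \approx 172.85 i$)
$\left(- \frac{27}{-3} \cdot 22 \cdot 37 - 22801\right) + W = \left(- \frac{27}{-3} \cdot 22 \cdot 37 - 22801\right) + \frac{i \sqrt{308783642313157}}{101662} = \left(\left(-27\right) \left(- \frac{1}{3}\right) 22 \cdot 37 - 22801\right) + \frac{i \sqrt{308783642313157}}{101662} = \left(9 \cdot 22 \cdot 37 - 22801\right) + \frac{i \sqrt{308783642313157}}{101662} = \left(198 \cdot 37 - 22801\right) + \frac{i \sqrt{308783642313157}}{101662} = \left(7326 - 22801\right) + \frac{i \sqrt{308783642313157}}{101662} = -15475 + \frac{i \sqrt{308783642313157}}{101662}$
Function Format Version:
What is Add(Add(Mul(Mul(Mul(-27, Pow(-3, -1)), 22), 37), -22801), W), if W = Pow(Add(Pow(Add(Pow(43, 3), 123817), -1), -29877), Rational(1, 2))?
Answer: Add(-15475, Mul(Rational(1, 101662), I, Pow(308783642313157, Rational(1, 2)))) ≈ Add(-15475., Mul(172.85, I))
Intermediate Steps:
W = Mul(Rational(1, 101662), I, Pow(308783642313157, Rational(1, 2))) (W = Pow(Add(Pow(Add(79507, 123817), -1), -29877), Rational(1, 2)) = Pow(Add(Pow(203324, -1), -29877), Rational(1, 2)) = Pow(Add(Rational(1, 203324), -29877), Rational(1, 2)) = Pow(Rational(-6074711147, 203324), Rational(1, 2)) = Mul(Rational(1, 101662), I, Pow(308783642313157, Rational(1, 2))) ≈ Mul(172.85, I))
Add(Add(Mul(Mul(Mul(-27, Pow(-3, -1)), 22), 37), -22801), W) = Add(Add(Mul(Mul(Mul(-27, Pow(-3, -1)), 22), 37), -22801), Mul(Rational(1, 101662), I, Pow(308783642313157, Rational(1, 2)))) = Add(Add(Mul(Mul(Mul(-27, Rational(-1, 3)), 22), 37), -22801), Mul(Rational(1, 101662), I, Pow(308783642313157, Rational(1, 2)))) = Add(Add(Mul(Mul(9, 22), 37), -22801), Mul(Rational(1, 101662), I, Pow(308783642313157, Rational(1, 2)))) = Add(Add(Mul(198, 37), -22801), Mul(Rational(1, 101662), I, Pow(308783642313157, Rational(1, 2)))) = Add(Add(7326, -22801), Mul(Rational(1, 101662), I, Pow(308783642313157, Rational(1, 2)))) = Add(-15475, Mul(Rational(1, 101662), I, Pow(308783642313157, Rational(1, 2))))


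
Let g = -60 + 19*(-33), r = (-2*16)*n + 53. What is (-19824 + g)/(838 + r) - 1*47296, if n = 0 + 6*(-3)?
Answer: -7711527/163 ≈ -47310.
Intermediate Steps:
n = -18 (n = 0 - 18 = -18)
r = 629 (r = -2*16*(-18) + 53 = -32*(-18) + 53 = 576 + 53 = 629)
g = -687 (g = -60 - 627 = -687)
(-19824 + g)/(838 + r) - 1*47296 = (-19824 - 687)/(838 + 629) - 1*47296 = -20511/1467 - 47296 = -20511*1/1467 - 47296 = -2279/163 - 47296 = -7711527/163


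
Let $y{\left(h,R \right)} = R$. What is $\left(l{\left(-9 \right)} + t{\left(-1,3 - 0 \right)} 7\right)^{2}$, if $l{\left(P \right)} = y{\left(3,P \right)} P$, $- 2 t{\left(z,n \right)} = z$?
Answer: $\frac{28561}{4} \approx 7140.3$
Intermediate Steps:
$t{\left(z,n \right)} = - \frac{z}{2}$
$l{\left(P \right)} = P^{2}$ ($l{\left(P \right)} = P P = P^{2}$)
$\left(l{\left(-9 \right)} + t{\left(-1,3 - 0 \right)} 7\right)^{2} = \left(\left(-9\right)^{2} + \left(- \frac{1}{2}\right) \left(-1\right) 7\right)^{2} = \left(81 + \frac{1}{2} \cdot 7\right)^{2} = \left(81 + \frac{7}{2}\right)^{2} = \left(\frac{169}{2}\right)^{2} = \frac{28561}{4}$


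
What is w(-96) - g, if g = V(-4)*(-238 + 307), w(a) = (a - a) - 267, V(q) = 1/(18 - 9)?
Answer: -824/3 ≈ -274.67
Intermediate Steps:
V(q) = ⅑ (V(q) = 1/9 = ⅑)
w(a) = -267 (w(a) = 0 - 267 = -267)
g = 23/3 (g = (-238 + 307)/9 = (⅑)*69 = 23/3 ≈ 7.6667)
w(-96) - g = -267 - 1*23/3 = -267 - 23/3 = -824/3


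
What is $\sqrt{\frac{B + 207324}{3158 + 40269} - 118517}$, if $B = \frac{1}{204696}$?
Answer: $\frac{i \sqrt{260135141112437034058798}}{1481555532} \approx 344.26 i$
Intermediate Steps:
$B = \frac{1}{204696} \approx 4.8853 \cdot 10^{-6}$
$\sqrt{\frac{B + 207324}{3158 + 40269} - 118517} = \sqrt{\frac{\frac{1}{204696} + 207324}{3158 + 40269} - 118517} = \sqrt{\frac{42438393505}{204696 \cdot 43427} - 118517} = \sqrt{\frac{42438393505}{204696} \cdot \frac{1}{43427} - 118517} = \sqrt{\frac{42438393505}{8889333192} - 118517} = \sqrt{- \frac{1053494663522759}{8889333192}} = \frac{i \sqrt{260135141112437034058798}}{1481555532}$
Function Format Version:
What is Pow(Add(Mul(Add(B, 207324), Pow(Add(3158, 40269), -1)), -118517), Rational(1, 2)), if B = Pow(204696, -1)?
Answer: Mul(Rational(1, 1481555532), I, Pow(260135141112437034058798, Rational(1, 2))) ≈ Mul(344.26, I)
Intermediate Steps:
B = Rational(1, 204696) ≈ 4.8853e-6
Pow(Add(Mul(Add(B, 207324), Pow(Add(3158, 40269), -1)), -118517), Rational(1, 2)) = Pow(Add(Mul(Add(Rational(1, 204696), 207324), Pow(Add(3158, 40269), -1)), -118517), Rational(1, 2)) = Pow(Add(Mul(Rational(42438393505, 204696), Pow(43427, -1)), -118517), Rational(1, 2)) = Pow(Add(Mul(Rational(42438393505, 204696), Rational(1, 43427)), -118517), Rational(1, 2)) = Pow(Add(Rational(42438393505, 8889333192), -118517), Rational(1, 2)) = Pow(Rational(-1053494663522759, 8889333192), Rational(1, 2)) = Mul(Rational(1, 1481555532), I, Pow(260135141112437034058798, Rational(1, 2)))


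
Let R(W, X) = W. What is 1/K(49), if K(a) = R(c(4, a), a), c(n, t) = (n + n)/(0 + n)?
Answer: 1/2 ≈ 0.50000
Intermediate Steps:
c(n, t) = 2 (c(n, t) = (2*n)/n = 2)
K(a) = 2
1/K(49) = 1/2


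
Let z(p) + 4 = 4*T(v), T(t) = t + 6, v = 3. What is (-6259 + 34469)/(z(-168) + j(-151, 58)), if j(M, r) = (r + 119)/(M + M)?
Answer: 8519420/9487 ≈ 898.01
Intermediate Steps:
T(t) = 6 + t
j(M, r) = (119 + r)/(2*M) (j(M, r) = (119 + r)/((2*M)) = (119 + r)*(1/(2*M)) = (119 + r)/(2*M))
z(p) = 32 (z(p) = -4 + 4*(6 + 3) = -4 + 4*9 = -4 + 36 = 32)
(-6259 + 34469)/(z(-168) + j(-151, 58)) = (-6259 + 34469)/(32 + (1/2)*(119 + 58)/(-151)) = 28210/(32 + (1/2)*(-1/151)*177) = 28210/(32 - 177/302) = 28210/(9487/302) = 28210*(302/9487) = 8519420/9487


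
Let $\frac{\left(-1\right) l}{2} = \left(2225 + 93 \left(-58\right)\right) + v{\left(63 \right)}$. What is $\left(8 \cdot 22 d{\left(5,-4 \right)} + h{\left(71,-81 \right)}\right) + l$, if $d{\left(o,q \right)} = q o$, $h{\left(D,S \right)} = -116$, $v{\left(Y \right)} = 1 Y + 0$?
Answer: $2576$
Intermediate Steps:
$v{\left(Y \right)} = Y$ ($v{\left(Y \right)} = Y + 0 = Y$)
$l = 6212$ ($l = - 2 \left(\left(2225 + 93 \left(-58\right)\right) + 63\right) = - 2 \left(\left(2225 - 5394\right) + 63\right) = - 2 \left(-3169 + 63\right) = \left(-2\right) \left(-3106\right) = 6212$)
$d{\left(o,q \right)} = o q$
$\left(8 \cdot 22 d{\left(5,-4 \right)} + h{\left(71,-81 \right)}\right) + l = \left(8 \cdot 22 \cdot 5 \left(-4\right) - 116\right) + 6212 = \left(176 \left(-20\right) - 116\right) + 6212 = \left(-3520 - 116\right) + 6212 = -3636 + 6212 = 2576$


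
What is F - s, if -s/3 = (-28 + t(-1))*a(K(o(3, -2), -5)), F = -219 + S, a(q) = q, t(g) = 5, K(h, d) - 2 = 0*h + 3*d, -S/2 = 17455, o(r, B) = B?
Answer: -34232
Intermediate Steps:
S = -34910 (S = -2*17455 = -34910)
K(h, d) = 2 + 3*d (K(h, d) = 2 + (0*h + 3*d) = 2 + (0 + 3*d) = 2 + 3*d)
F = -35129 (F = -219 - 34910 = -35129)
s = -897 (s = -3*(-28 + 5)*(2 + 3*(-5)) = -(-69)*(2 - 15) = -(-69)*(-13) = -3*299 = -897)
F - s = -35129 - 1*(-897) = -35129 + 897 = -34232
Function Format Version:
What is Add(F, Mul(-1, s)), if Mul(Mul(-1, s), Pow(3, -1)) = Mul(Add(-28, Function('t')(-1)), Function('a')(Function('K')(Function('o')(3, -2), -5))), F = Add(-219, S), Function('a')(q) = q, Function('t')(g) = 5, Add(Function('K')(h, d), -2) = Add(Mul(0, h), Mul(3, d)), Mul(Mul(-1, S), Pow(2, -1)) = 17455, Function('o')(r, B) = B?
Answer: -34232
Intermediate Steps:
S = -34910 (S = Mul(-2, 17455) = -34910)
Function('K')(h, d) = Add(2, Mul(3, d)) (Function('K')(h, d) = Add(2, Add(Mul(0, h), Mul(3, d))) = Add(2, Add(0, Mul(3, d))) = Add(2, Mul(3, d)))
F = -35129 (F = Add(-219, -34910) = -35129)
s = -897 (s = Mul(-3, Mul(Add(-28, 5), Add(2, Mul(3, -5)))) = Mul(-3, Mul(-23, Add(2, -15))) = Mul(-3, Mul(-23, -13)) = Mul(-3, 299) = -897)
Add(F, Mul(-1, s)) = Add(-35129, Mul(-1, -897)) = Add(-35129, 897) = -34232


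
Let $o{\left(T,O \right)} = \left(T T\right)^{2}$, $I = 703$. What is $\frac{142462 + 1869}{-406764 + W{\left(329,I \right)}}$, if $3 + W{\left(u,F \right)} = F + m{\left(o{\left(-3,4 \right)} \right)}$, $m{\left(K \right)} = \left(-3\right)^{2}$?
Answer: $- \frac{144331}{406055} \approx -0.35545$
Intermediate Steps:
$o{\left(T,O \right)} = T^{4}$ ($o{\left(T,O \right)} = \left(T^{2}\right)^{2} = T^{4}$)
$m{\left(K \right)} = 9$
$W{\left(u,F \right)} = 6 + F$ ($W{\left(u,F \right)} = -3 + \left(F + 9\right) = -3 + \left(9 + F\right) = 6 + F$)
$\frac{142462 + 1869}{-406764 + W{\left(329,I \right)}} = \frac{142462 + 1869}{-406764 + \left(6 + 703\right)} = \frac{144331}{-406764 + 709} = \frac{144331}{-406055} = 144331 \left(- \frac{1}{406055}\right) = - \frac{144331}{406055}$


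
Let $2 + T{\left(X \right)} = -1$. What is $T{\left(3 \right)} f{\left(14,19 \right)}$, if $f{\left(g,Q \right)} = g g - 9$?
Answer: $-561$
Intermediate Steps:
$f{\left(g,Q \right)} = -9 + g^{2}$ ($f{\left(g,Q \right)} = g^{2} - 9 = -9 + g^{2}$)
$T{\left(X \right)} = -3$ ($T{\left(X \right)} = -2 - 1 = -3$)
$T{\left(3 \right)} f{\left(14,19 \right)} = - 3 \left(-9 + 14^{2}\right) = - 3 \left(-9 + 196\right) = \left(-3\right) 187 = -561$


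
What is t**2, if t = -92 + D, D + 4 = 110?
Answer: 196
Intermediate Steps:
D = 106 (D = -4 + 110 = 106)
t = 14 (t = -92 + 106 = 14)
t**2 = 14**2 = 196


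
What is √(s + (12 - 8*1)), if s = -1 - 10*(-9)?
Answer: √93 ≈ 9.6436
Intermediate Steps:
s = 89 (s = -1 + 90 = 89)
√(s + (12 - 8*1)) = √(89 + (12 - 8*1)) = √(89 + (12 - 8)) = √(89 + 4) = √93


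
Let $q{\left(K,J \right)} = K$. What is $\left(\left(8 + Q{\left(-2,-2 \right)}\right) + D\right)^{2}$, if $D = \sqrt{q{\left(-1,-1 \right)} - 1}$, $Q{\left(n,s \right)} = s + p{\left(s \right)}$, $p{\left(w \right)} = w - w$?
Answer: $\left(6 + i \sqrt{2}\right)^{2} \approx 34.0 + 16.971 i$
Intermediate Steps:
$p{\left(w \right)} = 0$
$Q{\left(n,s \right)} = s$ ($Q{\left(n,s \right)} = s + 0 = s$)
$D = i \sqrt{2}$ ($D = \sqrt{-1 - 1} = \sqrt{-2} = i \sqrt{2} \approx 1.4142 i$)
$\left(\left(8 + Q{\left(-2,-2 \right)}\right) + D\right)^{2} = \left(\left(8 - 2\right) + i \sqrt{2}\right)^{2} = \left(6 + i \sqrt{2}\right)^{2}$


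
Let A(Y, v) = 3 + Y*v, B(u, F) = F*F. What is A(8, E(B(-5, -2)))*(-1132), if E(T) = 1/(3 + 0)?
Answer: -19244/3 ≈ -6414.7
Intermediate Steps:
B(u, F) = F**2
E(T) = 1/3
A(8, E(B(-5, -2)))*(-1132) = (3 + 8*(1/3))*(-1132) = (3 + 8/3)*(-1132) = (17/3)*(-1132) = -19244/3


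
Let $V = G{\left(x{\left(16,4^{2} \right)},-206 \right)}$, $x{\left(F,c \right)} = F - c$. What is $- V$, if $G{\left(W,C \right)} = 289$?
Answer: $-289$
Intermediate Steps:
$V = 289$
$- V = \left(-1\right) 289 = -289$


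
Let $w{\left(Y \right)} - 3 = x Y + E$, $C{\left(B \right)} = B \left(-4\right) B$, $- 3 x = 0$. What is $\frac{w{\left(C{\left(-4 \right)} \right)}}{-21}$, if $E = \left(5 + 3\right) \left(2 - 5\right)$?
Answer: $1$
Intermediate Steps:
$x = 0$ ($x = \left(- \frac{1}{3}\right) 0 = 0$)
$E = -24$ ($E = 8 \left(-3\right) = -24$)
$C{\left(B \right)} = - 4 B^{2}$ ($C{\left(B \right)} = - 4 B B = - 4 B^{2}$)
$w{\left(Y \right)} = -21$ ($w{\left(Y \right)} = 3 - \left(24 + 0 Y\right) = 3 + \left(0 - 24\right) = 3 - 24 = -21$)
$\frac{w{\left(C{\left(-4 \right)} \right)}}{-21} = \frac{1}{-21} \left(-21\right) = \left(- \frac{1}{21}\right) \left(-21\right) = 1$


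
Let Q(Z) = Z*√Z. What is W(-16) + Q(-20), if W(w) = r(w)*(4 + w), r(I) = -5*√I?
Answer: 40*I*(6 - √5) ≈ 150.56*I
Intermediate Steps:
Q(Z) = Z^(3/2)
W(w) = -5*√w*(4 + w) (W(w) = (-5*√w)*(4 + w) = -5*√w*(4 + w))
W(-16) + Q(-20) = 5*√(-16)*(-4 - 1*(-16)) + (-20)^(3/2) = 5*(4*I)*(-4 + 16) - 40*I*√5 = 5*(4*I)*12 - 40*I*√5 = 240*I - 40*I*√5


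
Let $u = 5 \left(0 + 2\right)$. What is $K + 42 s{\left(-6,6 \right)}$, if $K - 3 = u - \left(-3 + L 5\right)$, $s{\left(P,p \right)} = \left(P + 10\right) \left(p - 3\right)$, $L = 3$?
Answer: $505$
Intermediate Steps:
$u = 10$ ($u = 5 \cdot 2 = 10$)
$s{\left(P,p \right)} = \left(-3 + p\right) \left(10 + P\right)$ ($s{\left(P,p \right)} = \left(10 + P\right) \left(-3 + p\right) = \left(-3 + p\right) \left(10 + P\right)$)
$K = 1$ ($K = 3 + \left(10 - \left(-3 + 3 \cdot 5\right)\right) = 3 + \left(10 - \left(-3 + 15\right)\right) = 3 + \left(10 - 12\right) = 3 - 2 = 1$)
$K + 42 s{\left(-6,6 \right)} = 1 + 42 \left(-30 - -18 + 10 \cdot 6 - 36\right) = 1 + 42 \left(-30 + 18 + 60 - 36\right) = 1 + 42 \cdot 12 = 1 + 504 = 505$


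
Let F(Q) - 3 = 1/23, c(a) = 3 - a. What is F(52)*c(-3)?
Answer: 420/23 ≈ 18.261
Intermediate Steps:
F(Q) = 70/23 (F(Q) = 3 + 1/23 = 70/23)
F(52)*c(-3) = 70*(3 - 1*(-3))/23 = 70*(3 + 3)/23 = (70/23)*6 = 420/23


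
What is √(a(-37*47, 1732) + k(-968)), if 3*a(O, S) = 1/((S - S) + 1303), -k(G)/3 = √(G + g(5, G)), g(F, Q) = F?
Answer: √(3909 - 137522529*I*√107)/3909 ≈ 6.8226 - 6.8226*I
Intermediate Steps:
k(G) = -3*√(5 + G) (k(G) = -3*√(G + 5) = -3*√(5 + G))
a(O, S) = 1/3909 (a(O, S) = 1/(3*((S - S) + 1303)) = 1/(3*(0 + 1303)) = (⅓)/1303 = (⅓)*(1/1303) = 1/3909)
√(a(-37*47, 1732) + k(-968)) = √(1/3909 - 3*√(5 - 968)) = √(1/3909 - 9*I*√107)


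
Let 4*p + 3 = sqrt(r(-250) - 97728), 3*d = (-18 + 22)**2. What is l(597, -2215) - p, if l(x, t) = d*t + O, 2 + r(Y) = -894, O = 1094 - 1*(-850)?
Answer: -118423/12 - 2*I*sqrt(1541) ≈ -9868.6 - 78.511*I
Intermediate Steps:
O = 1944 (O = 1094 + 850 = 1944)
r(Y) = -896 (r(Y) = -2 - 894 = -896)
d = 16/3 (d = (-18 + 22)**2/3 = (1/3)*4**2 = (1/3)*16 = 16/3 ≈ 5.3333)
l(x, t) = 1944 + 16*t/3 (l(x, t) = 16*t/3 + 1944 = 1944 + 16*t/3)
p = -3/4 + 2*I*sqrt(1541) (p = -3/4 + sqrt(-896 - 97728)/4 = -3/4 + sqrt(-98624)/4 = -3/4 + (8*I*sqrt(1541))/4 = -3/4 + 2*I*sqrt(1541) ≈ -0.75 + 78.511*I)
l(597, -2215) - p = (1944 + (16/3)*(-2215)) - (-3/4 + 2*I*sqrt(1541)) = (1944 - 35440/3) + (3/4 - 2*I*sqrt(1541)) = -29608/3 + (3/4 - 2*I*sqrt(1541)) = -118423/12 - 2*I*sqrt(1541)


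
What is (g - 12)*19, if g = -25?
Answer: -703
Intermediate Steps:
(g - 12)*19 = (-25 - 12)*19 = -37*19 = -703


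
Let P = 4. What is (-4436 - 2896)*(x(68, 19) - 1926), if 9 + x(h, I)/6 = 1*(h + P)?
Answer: 11349936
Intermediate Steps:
x(h, I) = -30 + 6*h (x(h, I) = -54 + 6*(1*(h + 4)) = -54 + 6*(1*(4 + h)) = -54 + 6*(4 + h) = -54 + (24 + 6*h) = -30 + 6*h)
(-4436 - 2896)*(x(68, 19) - 1926) = (-4436 - 2896)*((-30 + 6*68) - 1926) = -7332*((-30 + 408) - 1926) = -7332*(378 - 1926) = -7332*(-1548) = 11349936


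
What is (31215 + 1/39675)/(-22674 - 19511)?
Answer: -1238455126/1673689875 ≈ -0.73995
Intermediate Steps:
(31215 + 1/39675)/(-22674 - 19511) = (31215 + 1/39675)/(-42185) = (1238455126/39675)*(-1/42185) = -1238455126/1673689875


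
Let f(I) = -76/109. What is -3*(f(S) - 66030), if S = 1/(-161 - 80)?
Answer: 21592038/109 ≈ 1.9809e+5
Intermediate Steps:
S = -1/241 (S = 1/(-241) = -1/241 ≈ -0.0041494)
f(I) = -76/109 (f(I) = -76*1/109 = -76/109)
-3*(f(S) - 66030) = -3*(-76/109 - 66030) = -3*(-7197346/109) = 21592038/109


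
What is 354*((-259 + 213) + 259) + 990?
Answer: 76392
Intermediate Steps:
354*((-259 + 213) + 259) + 990 = 354*(-46 + 259) + 990 = 354*213 + 990 = 75402 + 990 = 76392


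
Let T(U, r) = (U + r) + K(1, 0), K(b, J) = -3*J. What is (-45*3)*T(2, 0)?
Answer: -270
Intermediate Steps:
T(U, r) = U + r (T(U, r) = (U + r) - 3*0 = (U + r) + 0 = U + r)
(-45*3)*T(2, 0) = (-45*3)*(2 + 0) = -135*2 = -270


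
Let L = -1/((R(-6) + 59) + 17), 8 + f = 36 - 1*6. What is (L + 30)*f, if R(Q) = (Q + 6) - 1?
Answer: 49478/75 ≈ 659.71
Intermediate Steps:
R(Q) = 5 + Q (R(Q) = (6 + Q) - 1 = 5 + Q)
f = 22 (f = -8 + (36 - 1*6) = -8 + (36 - 6) = -8 + 30 = 22)
L = -1/75 (L = -1/(((5 - 6) + 59) + 17) = -1/((-1 + 59) + 17) = -1/(58 + 17) = -1/75 ≈ -0.013333)
(L + 30)*f = (-1/75 + 30)*22 = (2249/75)*22 = 49478/75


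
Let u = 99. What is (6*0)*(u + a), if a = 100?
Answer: 0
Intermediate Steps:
(6*0)*(u + a) = (6*0)*(99 + 100) = 0*199 = 0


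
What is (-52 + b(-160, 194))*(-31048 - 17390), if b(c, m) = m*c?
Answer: 1506034296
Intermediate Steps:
b(c, m) = c*m
(-52 + b(-160, 194))*(-31048 - 17390) = (-52 - 160*194)*(-31048 - 17390) = (-52 - 31040)*(-48438) = -31092*(-48438) = 1506034296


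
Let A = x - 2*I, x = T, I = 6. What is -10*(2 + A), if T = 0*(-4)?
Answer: 100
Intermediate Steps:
T = 0
x = 0
A = -12 (A = 0 - 2*6 = 0 - 12 = -12)
-10*(2 + A) = -10*(2 - 12) = -10*(-10) = 100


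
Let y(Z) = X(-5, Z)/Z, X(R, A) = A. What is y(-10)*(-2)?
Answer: -2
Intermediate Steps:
y(Z) = 1 (y(Z) = Z/Z = 1)
y(-10)*(-2) = 1*(-2) = -2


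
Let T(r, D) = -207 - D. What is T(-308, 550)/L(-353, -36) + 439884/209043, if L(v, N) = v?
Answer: 34836067/8199131 ≈ 4.2487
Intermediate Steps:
T(-308, 550)/L(-353, -36) + 439884/209043 = (-207 - 1*550)/(-353) + 439884/209043 = (-207 - 550)*(-1/353) + 439884*(1/209043) = -757*(-1/353) + 48876/23227 = 757/353 + 48876/23227 = 34836067/8199131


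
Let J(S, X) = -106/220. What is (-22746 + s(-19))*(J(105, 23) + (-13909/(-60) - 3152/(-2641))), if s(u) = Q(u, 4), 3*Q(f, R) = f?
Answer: -27665302074137/5229180 ≈ -5.2906e+6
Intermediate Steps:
Q(f, R) = f/3
J(S, X) = -53/110 (J(S, X) = -106*1/220 = -53/110)
s(u) = u/3
(-22746 + s(-19))*(J(105, 23) + (-13909/(-60) - 3152/(-2641))) = (-22746 + (⅓)*(-19))*(-53/110 + (-13909/(-60) - 3152/(-2641))) = (-22746 - 19/3)*(-53/110 + (-13909*(-1/60) - 3152*(-1/2641))) = -68257*(-53/110 + (13909/60 + 3152/2641))/3 = -68257*(-53/110 + 36922789/158460)/3 = -68257/3*405310841/1743060 = -27665302074137/5229180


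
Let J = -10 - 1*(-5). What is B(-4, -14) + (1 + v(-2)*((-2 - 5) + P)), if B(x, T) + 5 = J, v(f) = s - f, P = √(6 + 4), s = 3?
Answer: -44 + 5*√10 ≈ -28.189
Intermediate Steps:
P = √10 ≈ 3.1623
v(f) = 3 - f
J = -5 (J = -10 + 5 = -5)
B(x, T) = -10 (B(x, T) = -5 - 5 = -10)
B(-4, -14) + (1 + v(-2)*((-2 - 5) + P)) = -10 + (1 + (3 - 1*(-2))*((-2 - 5) + √10)) = -10 + (1 + (3 + 2)*(-7 + √10)) = -10 + (1 + 5*(-7 + √10)) = -10 + (1 + (-35 + 5*√10)) = -10 + (-34 + 5*√10) = -44 + 5*√10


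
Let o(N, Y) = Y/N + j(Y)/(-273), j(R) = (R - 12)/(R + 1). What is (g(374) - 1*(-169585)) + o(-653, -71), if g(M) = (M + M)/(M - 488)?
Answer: 40206694380919/237097770 ≈ 1.6958e+5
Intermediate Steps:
g(M) = 2*M/(-488 + M) (g(M) = (2*M)/(-488 + M) = 2*M/(-488 + M))
j(R) = (-12 + R)/(1 + R)
o(N, Y) = Y/N - (-12 + Y)/(273*(1 + Y)) (o(N, Y) = Y/N + ((-12 + Y)/(1 + Y))/(-273) = Y/N + ((-12 + Y)/(1 + Y))*(-1/273) = Y/N - (-12 + Y)/(273*(1 + Y)))
(g(374) - 1*(-169585)) + o(-653, -71) = (2*374/(-488 + 374) - 1*(-169585)) + (-71*(1 - 71) + (1/273)*(-653)*(12 - 1*(-71)))/((-653)*(1 - 71)) = (2*374/(-114) + 169585) - 1/653*(-71*(-70) + (1/273)*(-653)*(12 + 71))/(-70) = (2*374*(-1/114) + 169585) - 1/653*(-1/70)*(4970 + (1/273)*(-653)*83) = (-374/57 + 169585) - 1/653*(-1/70)*(4970 - 54199/273) = 9665971/57 - 1/653*(-1/70)*1302611/273 = 9665971/57 + 1302611/12478830 = 40206694380919/237097770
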